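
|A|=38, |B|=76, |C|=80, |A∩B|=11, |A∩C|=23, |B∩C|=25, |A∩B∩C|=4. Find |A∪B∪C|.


|A∪B∪C| = 38+76+80-11-23-25+4 = 139

|A∪B∪C| = 139


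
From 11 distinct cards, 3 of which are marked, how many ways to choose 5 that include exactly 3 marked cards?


Choose 3 of the 3 marked cards and 2 of the other 8 cards:
C(3,3)×C(8,2) = 1×28 = 28

28


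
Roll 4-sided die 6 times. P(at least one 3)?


P(no 3)^6 = (3/4)^6 = 729/4096
P(≥1) = 1 - 729/4096 = 3367/4096

P = 3367/4096 ≈ 82.20%


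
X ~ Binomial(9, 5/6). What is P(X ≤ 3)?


P(X ≤ 3) = Σ P(X=i) for i=0..3
P(X=0) = 1/10077696
P(X=1) = 5/1119744
P(X=2) = 25/279936
P(X=3) = 875/839808
Sum = 5723/5038848

P(X ≤ 3) = 5723/5038848 ≈ 0.11%


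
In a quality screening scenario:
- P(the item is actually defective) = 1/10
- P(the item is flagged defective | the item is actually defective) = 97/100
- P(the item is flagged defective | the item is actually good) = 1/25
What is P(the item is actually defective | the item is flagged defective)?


Using Bayes' theorem:
P(A|B) = P(B|A)·P(A) / P(B)

P(the item is flagged defective) = 97/100 × 1/10 + 1/25 × 9/10
= 97/1000 + 9/250 = 133/1000

P(the item is actually defective|the item is flagged defective) = (97/1000) / (133/1000) = 97/133

P(the item is actually defective|the item is flagged defective) = 97/133 ≈ 72.93%


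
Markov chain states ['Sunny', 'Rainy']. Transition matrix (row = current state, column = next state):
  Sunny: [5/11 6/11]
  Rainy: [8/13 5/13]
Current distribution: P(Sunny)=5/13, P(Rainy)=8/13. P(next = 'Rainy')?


P(next=Rainy) = Σᵢ P(now=i)×P(i→Rainy)
= 5/13×6/11 + 8/13×5/13
= 30/143 + 40/169 = 830/1859

P = 830/1859 ≈ 0.4465


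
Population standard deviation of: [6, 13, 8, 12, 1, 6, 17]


Mean = 63/7 = 9
  (6-9)²=9
  (13-9)²=16
  (8-9)²=1
  (12-9)²=9
  (1-9)²=64
  (6-9)²=9
  (17-9)²=64
Σ(x-μ)² = 172
σ² = 172/7

σ = √(172/7) ≈ 4.9570


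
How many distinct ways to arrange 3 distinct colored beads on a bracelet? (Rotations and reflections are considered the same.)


Free circular arrangements: rotations and reflections both identified.
(n-1)!/2 = 2!/2 = 2/2 = 1

1


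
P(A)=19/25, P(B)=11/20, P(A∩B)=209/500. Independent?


P(A)×P(B) = 209/500
P(A∩B) = 209/500
Equal ✓ → Independent

Yes, independent


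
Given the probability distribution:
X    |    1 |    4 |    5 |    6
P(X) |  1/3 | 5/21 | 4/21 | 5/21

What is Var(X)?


E[X] = 11/3
E[X²] = 367/21
Var(X) = E[X²] - (E[X])² = 367/21 - 121/9 = 254/63

Var(X) = 254/63 ≈ 4.0317


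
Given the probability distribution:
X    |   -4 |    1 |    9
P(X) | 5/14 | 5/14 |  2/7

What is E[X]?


E[X] = Σ x·P(X=x)
= (-4)×(5/14) + (1)×(5/14) + (9)×(2/7)
= 3/2

E[X] = 3/2


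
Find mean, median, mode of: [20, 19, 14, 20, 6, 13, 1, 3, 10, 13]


Sorted: [1, 3, 6, 10, 13, 13, 14, 19, 20, 20]
Mean = 119/10
Median = 13
Freq: {20: 2, 19: 1, 14: 1, 6: 1, 13: 2, 1: 1, 3: 1, 10: 1}
Mode: [13, 20]

Mean=119/10, Median=13, Mode=[13, 20]


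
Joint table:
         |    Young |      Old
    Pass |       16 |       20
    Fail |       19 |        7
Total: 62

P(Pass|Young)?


P(Pass|Young) = 16/(16+19) = 16/35

P = 16/35 ≈ 45.71%


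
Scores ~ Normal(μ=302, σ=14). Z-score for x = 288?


z = (x - μ)/σ = (288 - 302)/14 = -1.0

z = -1.0


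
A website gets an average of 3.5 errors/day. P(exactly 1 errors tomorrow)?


Poisson(λ=3.5): P(X=1) = e^(-λ)×λ^k/k!
= e^(-3.5) × 3.5^1 / 1!
≈ 0.03019738342 × 3.5 / 1 ≈ 0.105691

P(X=1) ≈ 0.105691 ≈ 10.57%


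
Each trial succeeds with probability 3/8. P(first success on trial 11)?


Geometric: P(X=11) = (1-p)^(k-1)×p = (5/8)^10×3/8 = 29296875/8589934592

P(X=11) = 29296875/8589934592 ≈ 0.34%


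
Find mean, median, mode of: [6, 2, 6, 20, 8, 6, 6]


Sorted: [2, 6, 6, 6, 6, 8, 20]
Mean = 54/7
Median = 6
Freq: {6: 4, 2: 1, 20: 1, 8: 1}
Mode: [6]

Mean=54/7, Median=6, Mode=6


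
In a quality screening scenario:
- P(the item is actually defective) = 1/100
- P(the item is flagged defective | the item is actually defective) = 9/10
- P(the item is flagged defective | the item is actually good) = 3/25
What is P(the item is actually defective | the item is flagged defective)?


Using Bayes' theorem:
P(A|B) = P(B|A)·P(A) / P(B)

P(the item is flagged defective) = 9/10 × 1/100 + 3/25 × 99/100
= 9/1000 + 297/2500 = 639/5000

P(the item is actually defective|the item is flagged defective) = (9/1000) / (639/5000) = 5/71

P(the item is actually defective|the item is flagged defective) = 5/71 ≈ 7.04%


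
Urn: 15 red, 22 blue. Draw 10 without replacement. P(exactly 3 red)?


Hypergeometric: C(15,3)×C(22,7)/C(37,10)
= 455×170544/348330136 = 7410/33263

P(X=3) = 7410/33263 ≈ 22.28%


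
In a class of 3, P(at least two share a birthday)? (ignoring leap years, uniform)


P(all different) = Π(365-i)/365 for i=0..2
= 0.991796
P(match) = 1 - 0.991796 = 0.008204

P ≈ 0.0082 ≈ 0.82%


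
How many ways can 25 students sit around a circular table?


Circular arrangements of 25 distinct objects: fix one position to break rotational symmetry.
(n-1)! = 24! = 620448401733239439360000

620448401733239439360000


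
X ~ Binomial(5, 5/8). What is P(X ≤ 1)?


P(X ≤ 1) = Σ P(X=i) for i=0..1
P(X=0) = 243/32768
P(X=1) = 2025/32768
Sum = 567/8192

P(X ≤ 1) = 567/8192 ≈ 6.92%


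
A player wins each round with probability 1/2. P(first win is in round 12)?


Geometric: P(X=12) = (1-p)^(k-1)×p = (1/2)^11×1/2 = 1/4096

P(X=12) = 1/4096 ≈ 0.02%


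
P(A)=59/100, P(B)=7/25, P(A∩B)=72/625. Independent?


P(A)×P(B) = 413/2500
P(A∩B) = 72/625
Not equal → NOT independent

No, not independent


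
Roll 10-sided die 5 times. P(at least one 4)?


P(no 4)^5 = (9/10)^5 = 59049/100000
P(≥1) = 1 - 59049/100000 = 40951/100000

P = 40951/100000 ≈ 40.95%


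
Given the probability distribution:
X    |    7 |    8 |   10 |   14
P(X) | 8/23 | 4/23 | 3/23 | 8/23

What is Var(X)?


E[X] = 10
E[X²] = 2516/23
Var(X) = E[X²] - (E[X])² = 2516/23 - 100 = 216/23

Var(X) = 216/23 ≈ 9.3913


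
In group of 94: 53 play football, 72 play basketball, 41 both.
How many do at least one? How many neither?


|A∪B| = 53+72-41 = 84
Neither = 94-84 = 10

At least one: 84; Neither: 10


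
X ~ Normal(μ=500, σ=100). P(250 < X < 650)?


z₁=(250-500)/100=-2.5, z₂=(650-500)/100=1.5
P = Φ(1.5) - Φ(-2.5) = 0.933193 - 0.006210 = 0.926983 ≈ 0.9270

P(250 < X < 650) ≈ 0.9270


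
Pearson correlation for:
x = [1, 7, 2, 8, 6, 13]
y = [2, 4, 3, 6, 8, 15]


n=6, Σx=37, Σy=38, Σxy=327, Σx²=323, Σy²=354
r = (6×327 - 37×38)/√((6×323 - 37²)(6×354 - 38²))
= 556/√(569×680) = 556/√386920 ≈ 556/622.0289 ≈ 0.8938

r ≈ 0.8938


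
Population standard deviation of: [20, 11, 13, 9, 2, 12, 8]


Mean = 75/7
  (20-75/7)²=4225/49
  (11-75/7)²=4/49
  (13-75/7)²=256/49
  (9-75/7)²=144/49
  (2-75/7)²=3721/49
  (12-75/7)²=81/49
  (8-75/7)²=361/49
Σ(x-μ)² = 1256/7
σ² = (1256/7)/7 = 1256/49

σ = √(1256/49) ≈ 5.0629


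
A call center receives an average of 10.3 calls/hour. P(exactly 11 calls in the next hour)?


Poisson(λ=10.3): P(X=11) = e^(-λ)×λ^k/k!
= e^(-10.3) × 10.3^11 / 11!
≈ 3.363309519e-05 × 138423387072 / 39916800 ≈ 0.116633

P(X=11) ≈ 0.116633 ≈ 11.66%


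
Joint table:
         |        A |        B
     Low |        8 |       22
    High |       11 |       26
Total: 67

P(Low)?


P(Low) = (8+22)/67 = 30/67

P(Low) = 30/67 ≈ 44.78%


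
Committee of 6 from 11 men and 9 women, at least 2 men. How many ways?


Count by #men:
  2M,4W: C(11,2)×C(9,4)=6930
  3M,3W: C(11,3)×C(9,3)=13860
  4M,2W: C(11,4)×C(9,2)=11880
  5M,1W: C(11,5)×C(9,1)=4158
  6M,0W: C(11,6)×C(9,0)=462
Total = 37290

37290


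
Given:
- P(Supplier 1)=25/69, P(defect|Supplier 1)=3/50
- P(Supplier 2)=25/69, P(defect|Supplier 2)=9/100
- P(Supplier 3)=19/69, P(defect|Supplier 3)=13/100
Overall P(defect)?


P(B) = Σ P(B|Aᵢ)×P(Aᵢ)
  3/50×25/69 = 1/46
  9/100×25/69 = 3/92
  13/100×19/69 = 247/6900
Sum = 311/3450

P(defect) = 311/3450 ≈ 9.01%


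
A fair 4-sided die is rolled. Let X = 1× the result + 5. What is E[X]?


E[die] = (1+4)/2 = 5/2
E[X] = 1×5/2 + 5 = 15/2

E[X] = 15/2


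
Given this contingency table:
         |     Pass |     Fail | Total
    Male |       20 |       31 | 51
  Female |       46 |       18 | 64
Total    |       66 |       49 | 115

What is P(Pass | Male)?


P(Pass | Male) = 20/(20+31) = 20/51

P(Pass|Male) = 20/51 ≈ 39.22%


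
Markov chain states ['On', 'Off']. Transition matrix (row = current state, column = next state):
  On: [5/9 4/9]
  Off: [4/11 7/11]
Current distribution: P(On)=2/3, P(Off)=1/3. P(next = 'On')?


P(next=On) = Σᵢ P(now=i)×P(i→On)
= 2/3×5/9 + 1/3×4/11
= 10/27 + 4/33 = 146/297

P = 146/297 ≈ 0.4916


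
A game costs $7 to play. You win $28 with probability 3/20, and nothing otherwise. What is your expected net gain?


E[gain] = (28-7)×3/20 + (-7)×17/20
= 63/20 - 119/20 = -14/5

Expected net gain = $-14/5 ≈ $-2.80


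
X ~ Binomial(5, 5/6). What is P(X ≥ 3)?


P(X ≥ 3) = Σ P(X=i) for i=3..5
P(X=3) = 625/3888
P(X=4) = 3125/7776
P(X=5) = 3125/7776
Sum = 625/648

P(X ≥ 3) = 625/648 ≈ 96.45%


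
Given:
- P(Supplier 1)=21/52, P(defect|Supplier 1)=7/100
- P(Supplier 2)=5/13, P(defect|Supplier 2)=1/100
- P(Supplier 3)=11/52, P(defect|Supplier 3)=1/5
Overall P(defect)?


P(B) = Σ P(B|Aᵢ)×P(Aᵢ)
  7/100×21/52 = 147/5200
  1/100×5/13 = 1/260
  1/5×11/52 = 11/260
Sum = 387/5200

P(defect) = 387/5200 ≈ 7.44%


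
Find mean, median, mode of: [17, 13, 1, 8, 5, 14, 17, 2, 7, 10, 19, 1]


Sorted: [1, 1, 2, 5, 7, 8, 10, 13, 14, 17, 17, 19]
Mean = 114/12 = 19/2
Median = 9
Freq: {17: 2, 13: 1, 1: 2, 8: 1, 5: 1, 14: 1, 2: 1, 7: 1, 10: 1, 19: 1}
Mode: [1, 17]

Mean=19/2, Median=9, Mode=[1, 17]


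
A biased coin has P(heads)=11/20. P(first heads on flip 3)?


Geometric: P(X=3) = (1-p)^(k-1)×p = (9/20)^2×11/20 = 891/8000

P(X=3) = 891/8000 ≈ 11.14%


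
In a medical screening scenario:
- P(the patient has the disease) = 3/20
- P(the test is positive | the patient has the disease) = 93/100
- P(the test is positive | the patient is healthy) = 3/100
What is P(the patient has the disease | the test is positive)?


Using Bayes' theorem:
P(A|B) = P(B|A)·P(A) / P(B)

P(the test is positive) = 93/100 × 3/20 + 3/100 × 17/20
= 279/2000 + 51/2000 = 33/200

P(the patient has the disease|the test is positive) = (279/2000) / (33/200) = 93/110

P(the patient has the disease|the test is positive) = 93/110 ≈ 84.55%


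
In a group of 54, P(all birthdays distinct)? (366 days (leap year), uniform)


P(all different) = Π(366-i)/366 for i=0..53
= (366/366)×(365/366)×...×(313/366)
= 0.016316

P ≈ 0.0163 ≈ 1.63%


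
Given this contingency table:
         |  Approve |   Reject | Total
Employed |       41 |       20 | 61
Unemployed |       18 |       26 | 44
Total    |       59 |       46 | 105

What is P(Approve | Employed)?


P(Approve | Employed) = 41/(41+20) = 41/61

P(Approve|Employed) = 41/61 ≈ 67.21%


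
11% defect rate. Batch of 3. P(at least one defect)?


P(all good) = (89/100)^3 = 704969/1000000
P(≥1 defect) = 295031/1000000

P = 295031/1000000 ≈ 29.50%


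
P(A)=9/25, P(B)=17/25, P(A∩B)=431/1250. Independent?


P(A)×P(B) = 153/625
P(A∩B) = 431/1250
Not equal → NOT independent

No, not independent


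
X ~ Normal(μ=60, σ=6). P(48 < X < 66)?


z₁=(48-60)/6=-2.0, z₂=(66-60)/6=1.0
P = Φ(1.0) - Φ(-2.0) = 0.841345 - 0.022750 = 0.818595 ≈ 0.8186

P(48 < X < 66) ≈ 0.8186


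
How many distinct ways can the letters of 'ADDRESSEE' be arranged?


Letters: 9, freq: {'A': 1, 'D': 2, 'R': 1, 'E': 3, 'S': 2}
9!/(1!×2!×1!×3!×2!) = 362880/24 = 15120

15120


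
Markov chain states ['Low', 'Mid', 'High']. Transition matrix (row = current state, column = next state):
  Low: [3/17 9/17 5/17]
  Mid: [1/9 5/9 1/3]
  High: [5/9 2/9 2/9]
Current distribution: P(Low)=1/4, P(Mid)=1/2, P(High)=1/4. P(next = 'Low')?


P(next=Low) = Σᵢ P(now=i)×P(i→Low)
= 1/4×3/17 + 1/2×1/9 + 1/4×5/9
= 3/68 + 1/18 + 5/36 = 73/306

P = 73/306 ≈ 0.2386


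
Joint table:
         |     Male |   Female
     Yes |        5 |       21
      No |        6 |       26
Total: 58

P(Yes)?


P(Yes) = (5+21)/58 = 26/58 = 13/29

P(Yes) = 13/29 ≈ 44.83%


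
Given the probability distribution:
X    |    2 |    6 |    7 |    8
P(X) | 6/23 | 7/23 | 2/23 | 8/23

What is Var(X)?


E[X] = 132/23
E[X²] = 886/23
Var(X) = E[X²] - (E[X])² = 886/23 - 17424/529 = 2954/529

Var(X) = 2954/529 ≈ 5.5841


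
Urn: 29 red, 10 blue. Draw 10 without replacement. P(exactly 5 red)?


Hypergeometric: C(29,5)×C(10,5)/C(39,10)
= 118755×252/635745396 = 191835/4075291

P(X=5) = 191835/4075291 ≈ 4.71%


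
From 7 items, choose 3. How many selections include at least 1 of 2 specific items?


Complement: C(7,3) - C(5,3) = 35 - 10 = 25

25


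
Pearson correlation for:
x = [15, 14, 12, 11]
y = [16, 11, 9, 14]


n=4, Σx=52, Σy=50, Σxy=656, Σx²=686, Σy²=654
r = (4×656 - 52×50)/√((4×686 - 52²)(4×654 - 50²))
= 24/√(40×116) = 24/√4640 ≈ 24/68.1175 ≈ 0.3523

r ≈ 0.3523


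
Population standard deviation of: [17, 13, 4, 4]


Mean = 38/4 = 19/2
  (17-19/2)²=225/4
  (13-19/2)²=49/4
  (4-19/2)²=121/4
  (4-19/2)²=121/4
Σ(x-μ)² = 129
σ² = 129/4

σ = √(129/4) ≈ 5.6789


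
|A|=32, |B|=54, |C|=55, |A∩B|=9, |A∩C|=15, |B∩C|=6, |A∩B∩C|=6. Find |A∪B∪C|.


|A∪B∪C| = 32+54+55-9-15-6+6 = 117

|A∪B∪C| = 117


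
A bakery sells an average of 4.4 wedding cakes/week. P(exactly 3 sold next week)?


Poisson(λ=4.4): P(X=3) = e^(-λ)×λ^k/k!
= e^(-4.4) × 4.4^3 / 3!
≈ 0.0122773399 × 85.184 / 6 ≈ 0.174305

P(X=3) ≈ 0.174305 ≈ 17.43%


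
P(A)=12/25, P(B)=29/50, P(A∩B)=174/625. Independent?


P(A)×P(B) = 174/625
P(A∩B) = 174/625
Equal ✓ → Independent

Yes, independent


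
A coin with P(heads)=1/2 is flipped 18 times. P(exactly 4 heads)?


Binomial: P(X=4) = C(18,4)×p^4×(1-p)^14
= 3060 × 1/16 × 1/16384 = 765/65536

P(X=4) = 765/65536 ≈ 1.17%


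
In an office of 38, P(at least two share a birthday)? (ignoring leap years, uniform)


P(all different) = Π(365-i)/365 for i=0..37
= 0.135932
P(match) = 1 - 0.135932 = 0.864068

P ≈ 0.8641 ≈ 86.41%


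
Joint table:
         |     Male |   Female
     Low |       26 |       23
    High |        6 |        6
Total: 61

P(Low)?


P(Low) = (26+23)/61 = 49/61

P(Low) = 49/61 ≈ 80.33%


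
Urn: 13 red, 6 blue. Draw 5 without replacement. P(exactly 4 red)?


Hypergeometric: C(13,4)×C(6,1)/C(19,5)
= 715×6/11628 = 715/1938

P(X=4) = 715/1938 ≈ 36.89%


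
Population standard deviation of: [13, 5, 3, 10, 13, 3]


Mean = 47/6
  (13-47/6)²=961/36
  (5-47/6)²=289/36
  (3-47/6)²=841/36
  (10-47/6)²=169/36
  (13-47/6)²=961/36
  (3-47/6)²=841/36
Σ(x-μ)² = 677/6
σ² = (677/6)/6 = 677/36

σ = √(677/36) ≈ 4.3365


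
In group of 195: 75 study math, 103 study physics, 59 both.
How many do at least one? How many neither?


|A∪B| = 75+103-59 = 119
Neither = 195-119 = 76

At least one: 119; Neither: 76


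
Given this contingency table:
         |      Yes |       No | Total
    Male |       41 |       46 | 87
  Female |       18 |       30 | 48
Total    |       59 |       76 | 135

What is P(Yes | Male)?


P(Yes | Male) = 41/(41+46) = 41/87

P(Yes|Male) = 41/87 ≈ 47.13%


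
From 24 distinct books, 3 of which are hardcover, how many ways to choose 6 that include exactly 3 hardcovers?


Choose 3 of the 3 hardcovers and 3 of the other 21 books:
C(3,3)×C(21,3) = 1×1330 = 1330

1330


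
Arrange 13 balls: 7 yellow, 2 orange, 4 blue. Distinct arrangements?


13!/(7!×2!×4!) = 25740

25740


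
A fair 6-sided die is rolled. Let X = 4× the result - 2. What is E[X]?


E[die] = (1+6)/2 = 7/2
E[X] = 4×7/2 - 2 = 12

E[X] = 12


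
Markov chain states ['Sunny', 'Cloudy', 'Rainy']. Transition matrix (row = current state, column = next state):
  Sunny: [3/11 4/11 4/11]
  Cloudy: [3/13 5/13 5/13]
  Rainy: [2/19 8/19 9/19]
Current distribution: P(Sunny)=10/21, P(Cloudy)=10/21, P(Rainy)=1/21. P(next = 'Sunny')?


P(next=Sunny) = Σᵢ P(now=i)×P(i→Sunny)
= 10/21×3/11 + 10/21×3/13 + 1/21×2/19
= 10/77 + 10/91 + 2/399 = 13966/57057

P = 13966/57057 ≈ 0.2448


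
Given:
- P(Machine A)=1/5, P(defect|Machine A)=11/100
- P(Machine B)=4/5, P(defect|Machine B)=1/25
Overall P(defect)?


P(B) = Σ P(B|Aᵢ)×P(Aᵢ)
  11/100×1/5 = 11/500
  1/25×4/5 = 4/125
Sum = 27/500

P(defect) = 27/500 ≈ 5.40%


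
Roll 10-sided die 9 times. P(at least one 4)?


P(no 4)^9 = (9/10)^9 = 387420489/1000000000
P(≥1) = 1 - 387420489/1000000000 = 612579511/1000000000

P = 612579511/1000000000 ≈ 61.26%


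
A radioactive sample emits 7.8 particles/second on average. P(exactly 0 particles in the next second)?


Poisson(λ=7.8): P(X=0) = e^(-λ)×λ^k/k!
= e^(-7.8) × 7.8^0 / 0!
≈ 0.000409734979 × 1 / 1 ≈ 0.000410

P(X=0) ≈ 0.000410 ≈ 0.04%


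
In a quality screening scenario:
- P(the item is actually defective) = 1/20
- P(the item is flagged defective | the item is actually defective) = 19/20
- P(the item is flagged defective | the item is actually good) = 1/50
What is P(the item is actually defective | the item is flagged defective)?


Using Bayes' theorem:
P(A|B) = P(B|A)·P(A) / P(B)

P(the item is flagged defective) = 19/20 × 1/20 + 1/50 × 19/20
= 19/400 + 19/1000 = 133/2000

P(the item is actually defective|the item is flagged defective) = (19/400) / (133/2000) = 5/7

P(the item is actually defective|the item is flagged defective) = 5/7 ≈ 71.43%


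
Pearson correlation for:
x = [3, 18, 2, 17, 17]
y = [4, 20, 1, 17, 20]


n=5, Σx=57, Σy=62, Σxy=1003, Σx²=915, Σy²=1106
r = (5×1003 - 57×62)/√((5×915 - 57²)(5×1106 - 62²))
= 1481/√(1326×1686) = 1481/√2235636 ≈ 1481/1495.2043 ≈ 0.9905

r ≈ 0.9905


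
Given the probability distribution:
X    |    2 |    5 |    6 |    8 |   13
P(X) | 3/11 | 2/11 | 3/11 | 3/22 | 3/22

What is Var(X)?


E[X] = 131/22
E[X²] = 1039/22
Var(X) = E[X²] - (E[X])² = 1039/22 - 17161/484 = 5697/484

Var(X) = 5697/484 ≈ 11.7707


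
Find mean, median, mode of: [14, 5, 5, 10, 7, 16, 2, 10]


Sorted: [2, 5, 5, 7, 10, 10, 14, 16]
Mean = 69/8
Median = 17/2
Freq: {14: 1, 5: 2, 10: 2, 7: 1, 16: 1, 2: 1}
Mode: [5, 10]

Mean=69/8, Median=17/2, Mode=[5, 10]


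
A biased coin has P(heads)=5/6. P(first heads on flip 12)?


Geometric: P(X=12) = (1-p)^(k-1)×p = (1/6)^11×5/6 = 5/2176782336

P(X=12) = 5/2176782336 ≈ 0.00%


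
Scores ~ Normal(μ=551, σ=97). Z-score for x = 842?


z = (x - μ)/σ = (842 - 551)/97 = 3.0

z = 3.0


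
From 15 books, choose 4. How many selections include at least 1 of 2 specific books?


Complement: C(15,4) - C(13,4) = 1365 - 715 = 650

650


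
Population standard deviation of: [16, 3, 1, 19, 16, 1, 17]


Mean = 73/7
  (16-73/7)²=1521/49
  (3-73/7)²=2704/49
  (1-73/7)²=4356/49
  (19-73/7)²=3600/49
  (16-73/7)²=1521/49
  (1-73/7)²=4356/49
  (17-73/7)²=2116/49
Σ(x-μ)² = 2882/7
σ² = (2882/7)/7 = 2882/49

σ = √(2882/49) ≈ 7.6692


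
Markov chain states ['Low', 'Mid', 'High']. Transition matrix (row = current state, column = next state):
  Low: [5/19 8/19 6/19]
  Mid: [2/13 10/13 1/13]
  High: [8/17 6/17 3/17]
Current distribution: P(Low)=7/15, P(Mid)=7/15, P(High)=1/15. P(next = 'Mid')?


P(next=Mid) = Σᵢ P(now=i)×P(i→Mid)
= 7/15×8/19 + 7/15×10/13 + 1/15×6/17
= 56/285 + 14/39 + 2/85 = 12156/20995

P = 12156/20995 ≈ 0.5790


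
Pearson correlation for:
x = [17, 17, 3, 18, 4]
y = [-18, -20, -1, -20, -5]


n=5, Σx=59, Σy=-64, Σxy=-1029, Σx²=927, Σy²=1150
r = (5×(-1029) - 59×(-64))/√((5×927 - 59²)(5×1150 - (-64)²))
= -1369/√(1154×1654) = -1369/√1908716 ≈ -1369/1381.5629 ≈ -0.9909

r ≈ -0.9909


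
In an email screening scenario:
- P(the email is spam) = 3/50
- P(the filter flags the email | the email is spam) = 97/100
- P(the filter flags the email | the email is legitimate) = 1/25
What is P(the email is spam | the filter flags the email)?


Using Bayes' theorem:
P(A|B) = P(B|A)·P(A) / P(B)

P(the filter flags the email) = 97/100 × 3/50 + 1/25 × 47/50
= 291/5000 + 47/1250 = 479/5000

P(the email is spam|the filter flags the email) = (291/5000) / (479/5000) = 291/479

P(the email is spam|the filter flags the email) = 291/479 ≈ 60.75%


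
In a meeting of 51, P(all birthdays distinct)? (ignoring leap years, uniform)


P(all different) = Π(365-i)/365 for i=0..50
= (365/365)×(364/365)×...×(315/365)
= 0.025568

P ≈ 0.0256 ≈ 2.56%


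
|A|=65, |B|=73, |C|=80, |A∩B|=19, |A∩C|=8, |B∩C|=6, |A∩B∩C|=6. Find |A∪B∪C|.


|A∪B∪C| = 65+73+80-19-8-6+6 = 191

|A∪B∪C| = 191


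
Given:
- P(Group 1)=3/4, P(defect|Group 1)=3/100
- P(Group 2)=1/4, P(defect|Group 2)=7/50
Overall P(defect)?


P(B) = Σ P(B|Aᵢ)×P(Aᵢ)
  3/100×3/4 = 9/400
  7/50×1/4 = 7/200
Sum = 23/400

P(defect) = 23/400 ≈ 5.75%


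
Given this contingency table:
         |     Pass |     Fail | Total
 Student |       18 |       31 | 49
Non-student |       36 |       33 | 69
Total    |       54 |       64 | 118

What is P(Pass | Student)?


P(Pass | Student) = 18/(18+31) = 18/49

P(Pass|Student) = 18/49 ≈ 36.73%


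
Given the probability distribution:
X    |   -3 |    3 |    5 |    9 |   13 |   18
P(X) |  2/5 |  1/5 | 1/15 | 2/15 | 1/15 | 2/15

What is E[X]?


E[X] = Σ x·P(X=x)
= (-3)×(2/5) + (3)×(1/5) + (5)×(1/15) + (9)×(2/15) + (13)×(1/15) + (18)×(2/15)
= 21/5

E[X] = 21/5


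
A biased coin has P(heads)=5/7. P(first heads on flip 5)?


Geometric: P(X=5) = (1-p)^(k-1)×p = (2/7)^4×5/7 = 80/16807

P(X=5) = 80/16807 ≈ 0.48%


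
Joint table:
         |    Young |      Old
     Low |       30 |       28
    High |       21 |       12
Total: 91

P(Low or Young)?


P(Low∨Young) = P(Low) + P(Young) - P(Low∧Young)
= (58 + 51 - 30)/91 = 79/91

P = 79/91 ≈ 86.81%


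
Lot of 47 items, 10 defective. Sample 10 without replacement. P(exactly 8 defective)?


Hypergeometric: C(10,8)×C(37,2)/C(47,10)
= 45×666/5178066751 = 29970/5178066751

P(X=8) = 29970/5178066751 ≈ 0.00%


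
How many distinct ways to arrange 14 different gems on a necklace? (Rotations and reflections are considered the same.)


Free circular arrangements: rotations and reflections both identified.
(n-1)!/2 = 13!/2 = 6227020800/2 = 3113510400

3113510400


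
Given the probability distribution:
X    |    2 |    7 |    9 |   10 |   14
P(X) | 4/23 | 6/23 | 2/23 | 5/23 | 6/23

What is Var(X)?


E[X] = 202/23
E[X²] = 2148/23
Var(X) = E[X²] - (E[X])² = 2148/23 - 40804/529 = 8600/529

Var(X) = 8600/529 ≈ 16.2571


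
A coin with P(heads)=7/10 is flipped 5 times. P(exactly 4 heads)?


Binomial: P(X=4) = C(5,4)×p^4×(1-p)^1
= 5 × 2401/10000 × 3/10 = 7203/20000

P(X=4) = 7203/20000 ≈ 36.02%


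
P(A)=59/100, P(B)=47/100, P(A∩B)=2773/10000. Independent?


P(A)×P(B) = 2773/10000
P(A∩B) = 2773/10000
Equal ✓ → Independent

Yes, independent


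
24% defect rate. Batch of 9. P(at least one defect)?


P(all good) = (19/25)^9 = 322687697779/3814697265625
P(≥1 defect) = 3492009567846/3814697265625

P = 3492009567846/3814697265625 ≈ 91.54%


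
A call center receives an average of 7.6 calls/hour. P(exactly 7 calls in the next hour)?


Poisson(λ=7.6): P(X=7) = e^(-λ)×λ^k/k!
= e^(-7.6) × 7.6^7 / 7!
≈ 0.0005004514334 × 1464519.45718 / 5040 ≈ 0.145421

P(X=7) ≈ 0.145421 ≈ 14.54%


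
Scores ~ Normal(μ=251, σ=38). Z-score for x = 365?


z = (x - μ)/σ = (365 - 251)/38 = 3.0

z = 3.0


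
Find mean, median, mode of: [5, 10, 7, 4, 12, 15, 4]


Sorted: [4, 4, 5, 7, 10, 12, 15]
Mean = 57/7
Median = 7
Freq: {5: 1, 10: 1, 7: 1, 4: 2, 12: 1, 15: 1}
Mode: [4]

Mean=57/7, Median=7, Mode=4


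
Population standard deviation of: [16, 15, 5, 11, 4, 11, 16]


Mean = 78/7
  (16-78/7)²=1156/49
  (15-78/7)²=729/49
  (5-78/7)²=1849/49
  (11-78/7)²=1/49
  (4-78/7)²=2500/49
  (11-78/7)²=1/49
  (16-78/7)²=1156/49
Σ(x-μ)² = 1056/7
σ² = (1056/7)/7 = 1056/49

σ = √(1056/49) ≈ 4.6423


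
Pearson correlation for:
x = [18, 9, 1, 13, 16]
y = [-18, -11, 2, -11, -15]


n=5, Σx=57, Σy=-53, Σxy=-804, Σx²=831, Σy²=795
r = (5×(-804) - 57×(-53))/√((5×831 - 57²)(5×795 - (-53)²))
= -999/√(906×1166) = -999/√1056396 ≈ -999/1027.8113 ≈ -0.9720

r ≈ -0.9720


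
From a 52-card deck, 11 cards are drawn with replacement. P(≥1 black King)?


P(not a black King) = 50/52 = 25/26
P(none in 11 draws) = (25/26)^11 = 2384185791015625/3670344486987776
P(≥1 black King) = 1 - 2384185791015625/3670344486987776 = 1286158695972151/3670344486987776

P = 1286158695972151/3670344486987776 ≈ 35.04%


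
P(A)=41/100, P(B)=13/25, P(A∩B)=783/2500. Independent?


P(A)×P(B) = 533/2500
P(A∩B) = 783/2500
Not equal → NOT independent

No, not independent


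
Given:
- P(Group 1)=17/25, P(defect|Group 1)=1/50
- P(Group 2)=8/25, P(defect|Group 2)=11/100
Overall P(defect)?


P(B) = Σ P(B|Aᵢ)×P(Aᵢ)
  1/50×17/25 = 17/1250
  11/100×8/25 = 22/625
Sum = 61/1250

P(defect) = 61/1250 ≈ 4.88%


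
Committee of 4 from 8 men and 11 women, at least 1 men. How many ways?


Count by #men:
  1M,3W: C(8,1)×C(11,3)=1320
  2M,2W: C(8,2)×C(11,2)=1540
  3M,1W: C(8,3)×C(11,1)=616
  4M,0W: C(8,4)×C(11,0)=70
Total = 3546

3546


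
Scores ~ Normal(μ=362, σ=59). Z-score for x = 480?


z = (x - μ)/σ = (480 - 362)/59 = 2.0

z = 2.0


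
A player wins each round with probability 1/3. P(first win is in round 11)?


Geometric: P(X=11) = (1-p)^(k-1)×p = (2/3)^10×1/3 = 1024/177147

P(X=11) = 1024/177147 ≈ 0.58%


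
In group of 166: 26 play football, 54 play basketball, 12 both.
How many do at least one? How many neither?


|A∪B| = 26+54-12 = 68
Neither = 166-68 = 98

At least one: 68; Neither: 98


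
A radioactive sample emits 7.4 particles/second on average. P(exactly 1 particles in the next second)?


Poisson(λ=7.4): P(X=1) = e^(-λ)×λ^k/k!
= e^(-7.4) × 7.4^1 / 1!
≈ 0.0006112527611 × 7.4 / 1 ≈ 0.004523

P(X=1) ≈ 0.004523 ≈ 0.45%


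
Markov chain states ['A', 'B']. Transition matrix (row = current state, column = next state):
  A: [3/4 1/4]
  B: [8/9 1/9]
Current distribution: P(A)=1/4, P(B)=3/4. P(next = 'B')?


P(next=B) = Σᵢ P(now=i)×P(i→B)
= 1/4×1/4 + 3/4×1/9
= 1/16 + 1/12 = 7/48

P = 7/48 ≈ 0.1458


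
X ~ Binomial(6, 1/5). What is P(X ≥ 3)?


P(X ≥ 3) = Σ P(X=i) for i=3..6
P(X=3) = 256/3125
P(X=4) = 48/3125
P(X=5) = 24/15625
P(X=6) = 1/15625
Sum = 309/3125

P(X ≥ 3) = 309/3125 ≈ 9.89%


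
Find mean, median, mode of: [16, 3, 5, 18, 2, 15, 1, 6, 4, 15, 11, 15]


Sorted: [1, 2, 3, 4, 5, 6, 11, 15, 15, 15, 16, 18]
Mean = 111/12 = 37/4
Median = 17/2
Freq: {16: 1, 3: 1, 5: 1, 18: 1, 2: 1, 15: 3, 1: 1, 6: 1, 4: 1, 11: 1}
Mode: [15]

Mean=37/4, Median=17/2, Mode=15


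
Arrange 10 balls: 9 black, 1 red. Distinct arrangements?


10!/(9!×1!) = 10

10


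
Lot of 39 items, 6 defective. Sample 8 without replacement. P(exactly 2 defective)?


Hypergeometric: C(6,2)×C(33,6)/C(39,8)
= 15×1107568/61523748 = 125860/466089

P(X=2) = 125860/466089 ≈ 27.00%


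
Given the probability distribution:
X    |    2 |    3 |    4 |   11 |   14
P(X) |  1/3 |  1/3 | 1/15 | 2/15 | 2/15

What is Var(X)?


E[X] = 79/15
E[X²] = 143/3
Var(X) = E[X²] - (E[X])² = 143/3 - 6241/225 = 4484/225

Var(X) = 4484/225 ≈ 19.9289


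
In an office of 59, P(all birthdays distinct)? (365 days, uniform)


P(all different) = Π(365-i)/365 for i=0..58
= (365/365)×(364/365)×...×(307/365)
= 0.007011

P ≈ 0.0070 ≈ 0.70%


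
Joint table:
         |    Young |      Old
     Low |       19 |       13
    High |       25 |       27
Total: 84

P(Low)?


P(Low) = (19+13)/84 = 32/84 = 8/21

P(Low) = 8/21 ≈ 38.10%


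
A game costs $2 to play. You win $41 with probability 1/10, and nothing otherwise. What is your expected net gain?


E[gain] = (41-2)×1/10 + (-2)×9/10
= 39/10 - 9/5 = 21/10

Expected net gain = $21/10 ≈ $2.10


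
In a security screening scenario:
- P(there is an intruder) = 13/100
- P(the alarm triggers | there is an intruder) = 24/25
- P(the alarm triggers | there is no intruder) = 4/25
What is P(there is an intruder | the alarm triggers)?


Using Bayes' theorem:
P(A|B) = P(B|A)·P(A) / P(B)

P(the alarm triggers) = 24/25 × 13/100 + 4/25 × 87/100
= 78/625 + 87/625 = 33/125

P(there is an intruder|the alarm triggers) = (78/625) / (33/125) = 26/55

P(there is an intruder|the alarm triggers) = 26/55 ≈ 47.27%


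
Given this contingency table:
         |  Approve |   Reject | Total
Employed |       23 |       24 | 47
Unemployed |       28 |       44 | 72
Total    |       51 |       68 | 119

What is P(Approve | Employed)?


P(Approve | Employed) = 23/(23+24) = 23/47

P(Approve|Employed) = 23/47 ≈ 48.94%


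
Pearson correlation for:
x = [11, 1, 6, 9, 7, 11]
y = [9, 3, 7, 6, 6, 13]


n=6, Σx=45, Σy=44, Σxy=383, Σx²=409, Σy²=380
r = (6×383 - 45×44)/√((6×409 - 45²)(6×380 - 44²))
= 318/√(429×344) = 318/√147576 ≈ 318/384.1562 ≈ 0.8278

r ≈ 0.8278


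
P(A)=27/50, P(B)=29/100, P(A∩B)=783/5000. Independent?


P(A)×P(B) = 783/5000
P(A∩B) = 783/5000
Equal ✓ → Independent

Yes, independent


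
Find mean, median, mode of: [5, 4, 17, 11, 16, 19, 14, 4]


Sorted: [4, 4, 5, 11, 14, 16, 17, 19]
Mean = 90/8 = 45/4
Median = 25/2
Freq: {5: 1, 4: 2, 17: 1, 11: 1, 16: 1, 19: 1, 14: 1}
Mode: [4]

Mean=45/4, Median=25/2, Mode=4


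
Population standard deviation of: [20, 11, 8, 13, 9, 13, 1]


Mean = 75/7
  (20-75/7)²=4225/49
  (11-75/7)²=4/49
  (8-75/7)²=361/49
  (13-75/7)²=256/49
  (9-75/7)²=144/49
  (13-75/7)²=256/49
  (1-75/7)²=4624/49
Σ(x-μ)² = 1410/7
σ² = (1410/7)/7 = 1410/49

σ = √(1410/49) ≈ 5.3643


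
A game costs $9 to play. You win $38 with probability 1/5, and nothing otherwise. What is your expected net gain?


E[gain] = (38-9)×1/5 + (-9)×4/5
= 29/5 - 36/5 = -7/5

Expected net gain = $-7/5 ≈ $-1.40


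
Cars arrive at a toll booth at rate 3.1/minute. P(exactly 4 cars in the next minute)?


Poisson(λ=3.1): P(X=4) = e^(-λ)×λ^k/k!
= e^(-3.1) × 3.1^4 / 4!
≈ 0.04504920239 × 92.3521 / 24 ≈ 0.173350

P(X=4) ≈ 0.173350 ≈ 17.33%


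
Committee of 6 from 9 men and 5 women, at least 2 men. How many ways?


Count by #men:
  2M,4W: C(9,2)×C(5,4)=180
  3M,3W: C(9,3)×C(5,3)=840
  4M,2W: C(9,4)×C(5,2)=1260
  5M,1W: C(9,5)×C(5,1)=630
  6M,0W: C(9,6)×C(5,0)=84
Total = 2994

2994


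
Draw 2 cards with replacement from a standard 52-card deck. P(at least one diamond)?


P(not a diamond) = 39/52 = 3/4
P(none in 2 draws) = (3/4)^2 = 9/16
P(≥1 diamond) = 1 - 9/16 = 7/16

P = 7/16 ≈ 43.75%


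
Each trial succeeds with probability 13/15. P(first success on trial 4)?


Geometric: P(X=4) = (1-p)^(k-1)×p = (2/15)^3×13/15 = 104/50625

P(X=4) = 104/50625 ≈ 0.21%


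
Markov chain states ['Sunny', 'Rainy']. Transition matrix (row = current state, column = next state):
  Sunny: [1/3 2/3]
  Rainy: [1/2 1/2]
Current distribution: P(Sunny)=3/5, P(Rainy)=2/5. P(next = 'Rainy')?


P(next=Rainy) = Σᵢ P(now=i)×P(i→Rainy)
= 3/5×2/3 + 2/5×1/2
= 2/5 + 1/5 = 3/5

P = 3/5 ≈ 0.6000


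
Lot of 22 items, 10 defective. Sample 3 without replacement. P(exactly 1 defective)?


Hypergeometric: C(10,1)×C(12,2)/C(22,3)
= 10×66/1540 = 3/7

P(X=1) = 3/7 ≈ 42.86%


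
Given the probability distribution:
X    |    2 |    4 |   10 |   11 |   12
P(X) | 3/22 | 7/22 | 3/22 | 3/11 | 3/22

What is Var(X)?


E[X] = 83/11
E[X²] = 791/11
Var(X) = E[X²] - (E[X])² = 791/11 - 6889/121 = 1812/121

Var(X) = 1812/121 ≈ 14.9752


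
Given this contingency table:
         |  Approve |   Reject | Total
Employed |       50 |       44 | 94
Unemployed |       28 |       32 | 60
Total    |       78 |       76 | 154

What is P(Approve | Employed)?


P(Approve | Employed) = 50/(50+44) = 50/94 = 25/47

P(Approve|Employed) = 25/47 ≈ 53.19%


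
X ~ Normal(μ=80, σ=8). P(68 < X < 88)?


z₁=(68-80)/8=-1.5, z₂=(88-80)/8=1.0
P = Φ(1.0) - Φ(-1.5) = 0.841345 - 0.066807 = 0.774538 ≈ 0.7745

P(68 < X < 88) ≈ 0.7745


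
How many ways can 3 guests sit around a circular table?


Circular arrangements of 3 distinct objects: fix one position to break rotational symmetry.
(n-1)! = 2! = 2

2


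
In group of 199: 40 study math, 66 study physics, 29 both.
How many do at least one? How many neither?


|A∪B| = 40+66-29 = 77
Neither = 199-77 = 122

At least one: 77; Neither: 122


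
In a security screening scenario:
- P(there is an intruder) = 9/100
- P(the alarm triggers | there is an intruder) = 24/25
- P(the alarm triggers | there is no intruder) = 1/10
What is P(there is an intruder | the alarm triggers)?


Using Bayes' theorem:
P(A|B) = P(B|A)·P(A) / P(B)

P(the alarm triggers) = 24/25 × 9/100 + 1/10 × 91/100
= 54/625 + 91/1000 = 887/5000

P(there is an intruder|the alarm triggers) = (54/625) / (887/5000) = 432/887

P(there is an intruder|the alarm triggers) = 432/887 ≈ 48.70%


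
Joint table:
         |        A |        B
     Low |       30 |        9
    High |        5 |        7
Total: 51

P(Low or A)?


P(Low∨A) = P(Low) + P(A) - P(Low∧A)
= (39 + 35 - 30)/51 = 44/51

P = 44/51 ≈ 86.27%


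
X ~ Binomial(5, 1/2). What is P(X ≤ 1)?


P(X ≤ 1) = Σ P(X=i) for i=0..1
P(X=0) = 1/32
P(X=1) = 5/32
Sum = 3/16

P(X ≤ 1) = 3/16 ≈ 18.75%


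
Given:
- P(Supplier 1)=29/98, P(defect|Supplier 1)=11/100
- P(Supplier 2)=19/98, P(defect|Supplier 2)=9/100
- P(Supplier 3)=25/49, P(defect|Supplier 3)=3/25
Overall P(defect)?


P(B) = Σ P(B|Aᵢ)×P(Aᵢ)
  11/100×29/98 = 319/9800
  9/100×19/98 = 171/9800
  3/25×25/49 = 3/49
Sum = 109/980

P(defect) = 109/980 ≈ 11.12%


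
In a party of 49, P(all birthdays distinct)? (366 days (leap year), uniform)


P(all different) = Π(366-i)/366 for i=0..48
= (366/366)×(365/366)×...×(318/366)
= 0.034553

P ≈ 0.0346 ≈ 3.46%


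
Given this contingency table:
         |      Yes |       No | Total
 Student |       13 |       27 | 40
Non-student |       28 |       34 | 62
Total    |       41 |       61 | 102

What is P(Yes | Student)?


P(Yes | Student) = 13/(13+27) = 13/40

P(Yes|Student) = 13/40 ≈ 32.50%


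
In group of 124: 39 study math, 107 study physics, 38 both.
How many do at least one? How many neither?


|A∪B| = 39+107-38 = 108
Neither = 124-108 = 16

At least one: 108; Neither: 16


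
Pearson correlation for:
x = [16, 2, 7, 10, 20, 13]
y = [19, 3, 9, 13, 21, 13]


n=6, Σx=68, Σy=78, Σxy=1092, Σx²=978, Σy²=1230
r = (6×1092 - 68×78)/√((6×978 - 68²)(6×1230 - 78²))
= 1248/√(1244×1296) = 1248/√1612224 ≈ 1248/1269.7338 ≈ 0.9829

r ≈ 0.9829


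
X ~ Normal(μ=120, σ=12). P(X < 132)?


z = (132-120)/12 = 1.0
P(Z < 1.0) = 0.8413

P(X < 132) ≈ 0.8413


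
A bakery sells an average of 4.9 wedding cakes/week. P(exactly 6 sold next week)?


Poisson(λ=4.9): P(X=6) = e^(-λ)×λ^k/k!
= e^(-4.9) × 4.9^6 / 6!
≈ 0.007446583071 × 13841.287201 / 720 ≈ 0.143153

P(X=6) ≈ 0.143153 ≈ 14.32%


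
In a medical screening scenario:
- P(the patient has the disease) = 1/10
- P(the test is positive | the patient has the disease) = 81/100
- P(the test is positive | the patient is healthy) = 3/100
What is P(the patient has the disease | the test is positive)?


Using Bayes' theorem:
P(A|B) = P(B|A)·P(A) / P(B)

P(the test is positive) = 81/100 × 1/10 + 3/100 × 9/10
= 81/1000 + 27/1000 = 27/250

P(the patient has the disease|the test is positive) = (81/1000) / (27/250) = 3/4

P(the patient has the disease|the test is positive) = 3/4 ≈ 75.00%


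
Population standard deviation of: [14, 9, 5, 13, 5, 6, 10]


Mean = 62/7
  (14-62/7)²=1296/49
  (9-62/7)²=1/49
  (5-62/7)²=729/49
  (13-62/7)²=841/49
  (5-62/7)²=729/49
  (6-62/7)²=400/49
  (10-62/7)²=64/49
Σ(x-μ)² = 580/7
σ² = (580/7)/7 = 580/49

σ = √(580/49) ≈ 3.4405


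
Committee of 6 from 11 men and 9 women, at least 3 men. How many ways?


Count by #men:
  3M,3W: C(11,3)×C(9,3)=13860
  4M,2W: C(11,4)×C(9,2)=11880
  5M,1W: C(11,5)×C(9,1)=4158
  6M,0W: C(11,6)×C(9,0)=462
Total = 30360

30360


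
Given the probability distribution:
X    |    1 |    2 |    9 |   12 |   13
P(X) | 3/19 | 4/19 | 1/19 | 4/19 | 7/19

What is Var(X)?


E[X] = 159/19
E[X²] = 1859/19
Var(X) = E[X²] - (E[X])² = 1859/19 - 25281/361 = 10040/361

Var(X) = 10040/361 ≈ 27.8116


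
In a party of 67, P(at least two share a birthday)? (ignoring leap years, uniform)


P(all different) = Π(365-i)/365 for i=0..66
= 0.001560
P(match) = 1 - 0.001560 = 0.998440

P ≈ 0.9984 ≈ 99.84%


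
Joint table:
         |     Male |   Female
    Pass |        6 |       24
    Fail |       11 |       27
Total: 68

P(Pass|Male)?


P(Pass|Male) = 6/(6+11) = 6/17

P = 6/17 ≈ 35.29%


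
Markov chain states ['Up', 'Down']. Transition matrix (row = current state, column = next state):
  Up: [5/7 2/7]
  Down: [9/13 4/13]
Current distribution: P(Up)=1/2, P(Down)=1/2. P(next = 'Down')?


P(next=Down) = Σᵢ P(now=i)×P(i→Down)
= 1/2×2/7 + 1/2×4/13
= 1/7 + 2/13 = 27/91

P = 27/91 ≈ 0.2967


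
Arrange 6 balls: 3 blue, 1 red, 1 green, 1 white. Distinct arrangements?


6!/(3!×1!×1!×1!) = 120

120


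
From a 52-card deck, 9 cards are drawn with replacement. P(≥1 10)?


P(not a 10) = 48/52 = 12/13
P(none in 9 draws) = (12/13)^9 = 5159780352/10604499373
P(≥1 10) = 1 - 5159780352/10604499373 = 5444719021/10604499373

P = 5444719021/10604499373 ≈ 51.34%


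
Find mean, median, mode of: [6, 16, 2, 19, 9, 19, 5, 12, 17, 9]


Sorted: [2, 5, 6, 9, 9, 12, 16, 17, 19, 19]
Mean = 114/10 = 57/5
Median = 21/2
Freq: {6: 1, 16: 1, 2: 1, 19: 2, 9: 2, 5: 1, 12: 1, 17: 1}
Mode: [9, 19]

Mean=57/5, Median=21/2, Mode=[9, 19]


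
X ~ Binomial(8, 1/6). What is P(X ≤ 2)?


P(X ≤ 2) = Σ P(X=i) for i=0..2
P(X=0) = 390625/1679616
P(X=1) = 78125/209952
P(X=2) = 109375/419904
Sum = 484375/559872

P(X ≤ 2) = 484375/559872 ≈ 86.52%


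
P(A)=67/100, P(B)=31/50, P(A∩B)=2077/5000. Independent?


P(A)×P(B) = 2077/5000
P(A∩B) = 2077/5000
Equal ✓ → Independent

Yes, independent


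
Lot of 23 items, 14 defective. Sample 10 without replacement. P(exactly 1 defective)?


Hypergeometric: C(14,1)×C(9,9)/C(23,10)
= 14×1/1144066 = 1/81719

P(X=1) = 1/81719 ≈ 0.00%


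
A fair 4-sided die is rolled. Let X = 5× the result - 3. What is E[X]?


E[die] = (1+4)/2 = 5/2
E[X] = 5×5/2 - 3 = 19/2

E[X] = 19/2


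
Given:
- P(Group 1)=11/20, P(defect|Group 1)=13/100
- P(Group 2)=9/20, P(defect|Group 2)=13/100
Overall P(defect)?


P(B) = Σ P(B|Aᵢ)×P(Aᵢ)
  13/100×11/20 = 143/2000
  13/100×9/20 = 117/2000
Sum = 13/100

P(defect) = 13/100 ≈ 13.00%


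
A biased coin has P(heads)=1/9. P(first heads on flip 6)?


Geometric: P(X=6) = (1-p)^(k-1)×p = (8/9)^5×1/9 = 32768/531441

P(X=6) = 32768/531441 ≈ 6.17%


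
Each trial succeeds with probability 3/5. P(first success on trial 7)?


Geometric: P(X=7) = (1-p)^(k-1)×p = (2/5)^6×3/5 = 192/78125

P(X=7) = 192/78125 ≈ 0.25%
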